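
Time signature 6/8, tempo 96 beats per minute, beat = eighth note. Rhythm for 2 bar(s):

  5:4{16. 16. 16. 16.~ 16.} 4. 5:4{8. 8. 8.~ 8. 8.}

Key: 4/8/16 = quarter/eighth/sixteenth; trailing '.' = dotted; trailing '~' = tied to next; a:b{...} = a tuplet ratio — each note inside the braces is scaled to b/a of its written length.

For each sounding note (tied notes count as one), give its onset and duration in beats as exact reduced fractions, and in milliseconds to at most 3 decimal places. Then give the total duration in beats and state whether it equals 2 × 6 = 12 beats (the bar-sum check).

1) 0.0ms=0b +375.0ms=3/5b
2) 375.0ms=3/5b +375.0ms=3/5b
3) 750.0ms=6/5b +375.0ms=3/5b
4) 1125.0ms=9/5b +750.0ms=6/5b
5) 1875.0ms=3b +1875.0ms=3b
6) 3750.0ms=6b +750.0ms=6/5b
7) 4500.0ms=36/5b +750.0ms=6/5b
8) 5250.0ms=42/5b +1500.0ms=12/5b
9) 6750.0ms=54/5b +750.0ms=6/5b
Σ=12b of 12 (96bpm 6/8) — PASS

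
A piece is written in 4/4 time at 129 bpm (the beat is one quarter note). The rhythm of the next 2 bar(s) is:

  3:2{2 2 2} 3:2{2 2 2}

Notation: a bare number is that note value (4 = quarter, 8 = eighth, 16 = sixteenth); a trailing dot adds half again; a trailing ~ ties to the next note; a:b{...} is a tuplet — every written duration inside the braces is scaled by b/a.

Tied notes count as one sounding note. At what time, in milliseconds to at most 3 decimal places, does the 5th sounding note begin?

1. 0.0ms @ 0 + 620.155ms (4/3)
2. 620.155ms @ 4/3 + 620.155ms (4/3)
3. 1240.31ms @ 8/3 + 620.155ms (4/3)
4. 1860.465ms @ 4 + 620.155ms (4/3)
5. 2480.62ms @ 16/3 + 620.155ms (4/3)
6. 3100.775ms @ 20/3 + 620.155ms (4/3)

note 5 onset = 16/3b = 2480.62ms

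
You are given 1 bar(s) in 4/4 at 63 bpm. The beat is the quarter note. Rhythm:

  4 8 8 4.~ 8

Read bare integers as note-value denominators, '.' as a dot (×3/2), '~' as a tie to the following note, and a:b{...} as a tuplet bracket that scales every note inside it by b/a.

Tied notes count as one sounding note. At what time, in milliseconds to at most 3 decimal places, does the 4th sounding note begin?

note 4 onset = 2b = 1904.762ms

1. 0.0ms @ 0 + 952.381ms (1)
2. 952.381ms @ 1 + 476.19ms (1/2)
3. 1428.571ms @ 3/2 + 476.19ms (1/2)
4. 1904.762ms @ 2 + 1904.762ms (2)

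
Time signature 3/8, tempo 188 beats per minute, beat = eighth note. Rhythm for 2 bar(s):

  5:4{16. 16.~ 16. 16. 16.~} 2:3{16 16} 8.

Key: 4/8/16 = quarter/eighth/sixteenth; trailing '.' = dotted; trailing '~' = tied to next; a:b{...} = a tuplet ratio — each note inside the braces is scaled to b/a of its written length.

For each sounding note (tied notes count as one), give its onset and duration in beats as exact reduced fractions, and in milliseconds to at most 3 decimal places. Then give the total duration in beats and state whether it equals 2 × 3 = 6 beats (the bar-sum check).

1) 0.0ms=0b +191.489ms=3/5b
2) 191.489ms=3/5b +382.979ms=6/5b
3) 574.468ms=9/5b +191.489ms=3/5b
4) 765.957ms=12/5b +430.851ms=27/20b
5) 1196.809ms=15/4b +239.362ms=3/4b
6) 1436.17ms=9/2b +478.723ms=3/2b
Σ=6b of 6 (188bpm 3/8) — PASS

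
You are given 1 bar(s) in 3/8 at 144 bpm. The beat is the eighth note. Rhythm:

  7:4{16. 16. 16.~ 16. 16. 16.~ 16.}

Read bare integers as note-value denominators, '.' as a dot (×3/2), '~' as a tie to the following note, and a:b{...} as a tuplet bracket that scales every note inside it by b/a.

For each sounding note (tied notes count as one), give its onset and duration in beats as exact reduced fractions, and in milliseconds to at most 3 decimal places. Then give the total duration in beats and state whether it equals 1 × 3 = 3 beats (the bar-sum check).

1) 0.0ms=0b +178.571ms=3/7b
2) 178.571ms=3/7b +178.571ms=3/7b
3) 357.143ms=6/7b +357.143ms=6/7b
4) 714.286ms=12/7b +178.571ms=3/7b
5) 892.857ms=15/7b +357.143ms=6/7b
Σ=3b of 3 (144bpm 3/8) — PASS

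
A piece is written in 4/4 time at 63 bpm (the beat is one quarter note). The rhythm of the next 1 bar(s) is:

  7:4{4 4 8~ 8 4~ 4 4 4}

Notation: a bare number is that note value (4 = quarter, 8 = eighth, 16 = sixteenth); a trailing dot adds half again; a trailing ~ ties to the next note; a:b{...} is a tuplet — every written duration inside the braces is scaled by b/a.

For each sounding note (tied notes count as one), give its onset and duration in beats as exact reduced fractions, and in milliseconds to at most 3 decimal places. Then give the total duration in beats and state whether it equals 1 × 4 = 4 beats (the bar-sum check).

1) 0.0ms=0b +544.218ms=4/7b
2) 544.218ms=4/7b +544.218ms=4/7b
3) 1088.435ms=8/7b +544.218ms=4/7b
4) 1632.653ms=12/7b +1088.435ms=8/7b
5) 2721.088ms=20/7b +544.218ms=4/7b
6) 3265.306ms=24/7b +544.218ms=4/7b
Σ=4b of 4 (63bpm 4/4) — PASS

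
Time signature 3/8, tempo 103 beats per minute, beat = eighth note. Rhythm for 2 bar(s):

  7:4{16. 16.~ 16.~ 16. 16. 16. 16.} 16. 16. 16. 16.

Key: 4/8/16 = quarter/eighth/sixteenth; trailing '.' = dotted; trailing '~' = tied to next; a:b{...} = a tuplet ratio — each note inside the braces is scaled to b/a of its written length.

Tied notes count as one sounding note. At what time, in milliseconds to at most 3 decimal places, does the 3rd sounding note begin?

note 3 onset = 12/7b = 998.613ms

1. 0.0ms @ 0 + 249.653ms (3/7)
2. 249.653ms @ 3/7 + 748.96ms (9/7)
3. 998.613ms @ 12/7 + 249.653ms (3/7)
4. 1248.266ms @ 15/7 + 249.653ms (3/7)
5. 1497.92ms @ 18/7 + 249.653ms (3/7)
6. 1747.573ms @ 3 + 436.893ms (3/4)
7. 2184.466ms @ 15/4 + 436.893ms (3/4)
8. 2621.359ms @ 9/2 + 436.893ms (3/4)
9. 3058.252ms @ 21/4 + 436.893ms (3/4)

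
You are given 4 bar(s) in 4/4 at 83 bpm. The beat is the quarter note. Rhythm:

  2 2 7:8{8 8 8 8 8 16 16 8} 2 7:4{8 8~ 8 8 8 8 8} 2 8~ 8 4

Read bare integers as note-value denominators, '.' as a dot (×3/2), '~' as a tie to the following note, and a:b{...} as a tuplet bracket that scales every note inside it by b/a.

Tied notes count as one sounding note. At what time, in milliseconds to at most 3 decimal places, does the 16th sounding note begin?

note 16 onset = 80/7b = 8261.618ms

1. 0.0ms @ 0 + 1445.783ms (2)
2. 1445.783ms @ 2 + 1445.783ms (2)
3. 2891.566ms @ 4 + 413.081ms (4/7)
4. 3304.647ms @ 32/7 + 413.081ms (4/7)
5. 3717.728ms @ 36/7 + 413.081ms (4/7)
6. 4130.809ms @ 40/7 + 413.081ms (4/7)
7. 4543.89ms @ 44/7 + 413.081ms (4/7)
8. 4956.971ms @ 48/7 + 206.54ms (2/7)
9. 5163.511ms @ 50/7 + 206.54ms (2/7)
10. 5370.052ms @ 52/7 + 413.081ms (4/7)
11. 5783.133ms @ 8 + 1445.783ms (2)
12. 7228.916ms @ 10 + 206.54ms (2/7)
13. 7435.456ms @ 72/7 + 413.081ms (4/7)
14. 7848.537ms @ 76/7 + 206.54ms (2/7)
15. 8055.077ms @ 78/7 + 206.54ms (2/7)
16. 8261.618ms @ 80/7 + 206.54ms (2/7)
17. 8468.158ms @ 82/7 + 206.54ms (2/7)
18. 8674.699ms @ 12 + 1445.783ms (2)
19. 10120.482ms @ 14 + 722.892ms (1)
20. 10843.373ms @ 15 + 722.892ms (1)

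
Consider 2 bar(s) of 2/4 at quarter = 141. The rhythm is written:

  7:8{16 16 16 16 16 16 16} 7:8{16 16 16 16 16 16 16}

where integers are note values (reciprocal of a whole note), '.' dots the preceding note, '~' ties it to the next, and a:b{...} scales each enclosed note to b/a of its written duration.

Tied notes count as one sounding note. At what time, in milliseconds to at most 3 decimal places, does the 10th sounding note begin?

note 10 onset = 18/7b = 1094.225ms

1. 0.0ms @ 0 + 121.581ms (2/7)
2. 121.581ms @ 2/7 + 121.581ms (2/7)
3. 243.161ms @ 4/7 + 121.581ms (2/7)
4. 364.742ms @ 6/7 + 121.581ms (2/7)
5. 486.322ms @ 8/7 + 121.581ms (2/7)
6. 607.903ms @ 10/7 + 121.581ms (2/7)
7. 729.483ms @ 12/7 + 121.581ms (2/7)
8. 851.064ms @ 2 + 121.581ms (2/7)
9. 972.644ms @ 16/7 + 121.581ms (2/7)
10. 1094.225ms @ 18/7 + 121.581ms (2/7)
11. 1215.805ms @ 20/7 + 121.581ms (2/7)
12. 1337.386ms @ 22/7 + 121.581ms (2/7)
13. 1458.967ms @ 24/7 + 121.581ms (2/7)
14. 1580.547ms @ 26/7 + 121.581ms (2/7)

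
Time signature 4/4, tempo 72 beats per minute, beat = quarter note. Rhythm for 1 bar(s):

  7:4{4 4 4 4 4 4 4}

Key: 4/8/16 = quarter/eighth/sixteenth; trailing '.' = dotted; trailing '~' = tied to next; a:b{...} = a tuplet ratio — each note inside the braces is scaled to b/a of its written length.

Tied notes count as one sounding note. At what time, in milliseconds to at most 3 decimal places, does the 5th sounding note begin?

note 5 onset = 16/7b = 1904.762ms

1. 0.0ms @ 0 + 476.19ms (4/7)
2. 476.19ms @ 4/7 + 476.19ms (4/7)
3. 952.381ms @ 8/7 + 476.19ms (4/7)
4. 1428.571ms @ 12/7 + 476.19ms (4/7)
5. 1904.762ms @ 16/7 + 476.19ms (4/7)
6. 2380.952ms @ 20/7 + 476.19ms (4/7)
7. 2857.143ms @ 24/7 + 476.19ms (4/7)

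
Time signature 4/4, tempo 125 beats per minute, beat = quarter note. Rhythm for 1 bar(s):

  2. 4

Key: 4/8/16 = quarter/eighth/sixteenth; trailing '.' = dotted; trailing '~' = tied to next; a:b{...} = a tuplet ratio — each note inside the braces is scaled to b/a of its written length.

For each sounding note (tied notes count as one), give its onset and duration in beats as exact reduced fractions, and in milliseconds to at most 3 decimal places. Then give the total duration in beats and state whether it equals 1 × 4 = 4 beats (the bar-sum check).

1) 0.0ms=0b +1440.0ms=3b
2) 1440.0ms=3b +480.0ms=1b
Σ=4b of 4 (125bpm 4/4) — PASS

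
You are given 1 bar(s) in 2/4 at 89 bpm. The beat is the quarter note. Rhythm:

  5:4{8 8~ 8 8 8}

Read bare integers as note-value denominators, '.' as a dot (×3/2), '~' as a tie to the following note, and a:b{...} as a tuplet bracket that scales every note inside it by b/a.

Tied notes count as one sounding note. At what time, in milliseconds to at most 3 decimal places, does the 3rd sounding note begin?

1. 0.0ms @ 0 + 269.663ms (2/5)
2. 269.663ms @ 2/5 + 539.326ms (4/5)
3. 808.989ms @ 6/5 + 269.663ms (2/5)
4. 1078.652ms @ 8/5 + 269.663ms (2/5)

note 3 onset = 6/5b = 808.989ms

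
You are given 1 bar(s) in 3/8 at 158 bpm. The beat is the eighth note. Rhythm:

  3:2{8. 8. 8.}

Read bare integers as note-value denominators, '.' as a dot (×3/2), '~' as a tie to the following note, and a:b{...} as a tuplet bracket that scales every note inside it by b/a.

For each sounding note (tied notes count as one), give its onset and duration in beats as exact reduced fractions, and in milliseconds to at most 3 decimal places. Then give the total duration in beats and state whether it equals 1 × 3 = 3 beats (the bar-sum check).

1) 0.0ms=0b +379.747ms=1b
2) 379.747ms=1b +379.747ms=1b
3) 759.494ms=2b +379.747ms=1b
Σ=3b of 3 (158bpm 3/8) — PASS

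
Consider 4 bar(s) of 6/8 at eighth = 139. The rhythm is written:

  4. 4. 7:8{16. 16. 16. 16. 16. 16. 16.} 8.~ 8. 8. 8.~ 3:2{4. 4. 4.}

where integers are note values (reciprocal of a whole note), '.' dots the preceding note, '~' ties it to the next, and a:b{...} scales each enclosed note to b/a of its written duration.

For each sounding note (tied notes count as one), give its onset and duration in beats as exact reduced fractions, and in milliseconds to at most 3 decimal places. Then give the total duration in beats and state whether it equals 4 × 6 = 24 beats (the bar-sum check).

1) 0.0ms=0b +1294.964ms=3b
2) 1294.964ms=3b +1294.964ms=3b
3) 2589.928ms=6b +369.99ms=6/7b
4) 2959.918ms=48/7b +369.99ms=6/7b
5) 3329.908ms=54/7b +369.99ms=6/7b
6) 3699.897ms=60/7b +369.99ms=6/7b
7) 4069.887ms=66/7b +369.99ms=6/7b
8) 4439.877ms=72/7b +369.99ms=6/7b
9) 4809.866ms=78/7b +369.99ms=6/7b
10) 5179.856ms=12b +1294.964ms=3b
11) 6474.82ms=15b +647.482ms=3/2b
12) 7122.302ms=33/2b +1510.791ms=7/2b
13) 8633.094ms=20b +863.309ms=2b
14) 9496.403ms=22b +863.309ms=2b
Σ=24b of 24 (139bpm 6/8) — PASS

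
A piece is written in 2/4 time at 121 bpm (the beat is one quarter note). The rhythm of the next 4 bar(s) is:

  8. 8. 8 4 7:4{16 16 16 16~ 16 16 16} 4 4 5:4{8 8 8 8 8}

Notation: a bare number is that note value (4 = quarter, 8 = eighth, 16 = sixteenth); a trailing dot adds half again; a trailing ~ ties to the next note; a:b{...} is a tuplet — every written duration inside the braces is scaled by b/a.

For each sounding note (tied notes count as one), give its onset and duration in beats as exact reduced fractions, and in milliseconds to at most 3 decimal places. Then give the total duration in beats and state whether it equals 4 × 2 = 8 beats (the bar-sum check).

1) 0.0ms=0b +371.901ms=3/4b
2) 371.901ms=3/4b +371.901ms=3/4b
3) 743.802ms=3/2b +247.934ms=1/2b
4) 991.736ms=2b +495.868ms=1b
5) 1487.603ms=3b +70.838ms=1/7b
6) 1558.442ms=22/7b +70.838ms=1/7b
7) 1629.28ms=23/7b +70.838ms=1/7b
8) 1700.118ms=24/7b +141.677ms=2/7b
9) 1841.795ms=26/7b +70.838ms=1/7b
10) 1912.633ms=27/7b +70.838ms=1/7b
11) 1983.471ms=4b +495.868ms=1b
12) 2479.339ms=5b +495.868ms=1b
13) 2975.207ms=6b +198.347ms=2/5b
14) 3173.554ms=32/5b +198.347ms=2/5b
15) 3371.901ms=34/5b +198.347ms=2/5b
16) 3570.248ms=36/5b +198.347ms=2/5b
17) 3768.595ms=38/5b +198.347ms=2/5b
Σ=8b of 8 (121bpm 2/4) — PASS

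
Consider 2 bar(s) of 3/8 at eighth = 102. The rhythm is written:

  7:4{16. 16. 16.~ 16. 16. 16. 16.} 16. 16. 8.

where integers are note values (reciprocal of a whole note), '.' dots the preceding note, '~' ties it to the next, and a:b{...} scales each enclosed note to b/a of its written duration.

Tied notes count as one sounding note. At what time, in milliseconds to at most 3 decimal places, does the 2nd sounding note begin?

1. 0.0ms @ 0 + 252.101ms (3/7)
2. 252.101ms @ 3/7 + 252.101ms (3/7)
3. 504.202ms @ 6/7 + 504.202ms (6/7)
4. 1008.403ms @ 12/7 + 252.101ms (3/7)
5. 1260.504ms @ 15/7 + 252.101ms (3/7)
6. 1512.605ms @ 18/7 + 252.101ms (3/7)
7. 1764.706ms @ 3 + 441.176ms (3/4)
8. 2205.882ms @ 15/4 + 441.176ms (3/4)
9. 2647.059ms @ 9/2 + 882.353ms (3/2)

note 2 onset = 3/7b = 252.101ms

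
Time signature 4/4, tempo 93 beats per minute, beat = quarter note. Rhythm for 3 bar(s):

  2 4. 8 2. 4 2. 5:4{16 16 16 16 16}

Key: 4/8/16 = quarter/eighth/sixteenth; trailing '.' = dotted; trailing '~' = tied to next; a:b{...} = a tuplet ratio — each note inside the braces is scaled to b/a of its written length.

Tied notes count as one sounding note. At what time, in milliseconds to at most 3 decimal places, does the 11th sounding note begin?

1. 0.0ms @ 0 + 1290.323ms (2)
2. 1290.323ms @ 2 + 967.742ms (3/2)
3. 2258.065ms @ 7/2 + 322.581ms (1/2)
4. 2580.645ms @ 4 + 1935.484ms (3)
5. 4516.129ms @ 7 + 645.161ms (1)
6. 5161.29ms @ 8 + 1935.484ms (3)
7. 7096.774ms @ 11 + 129.032ms (1/5)
8. 7225.806ms @ 56/5 + 129.032ms (1/5)
9. 7354.839ms @ 57/5 + 129.032ms (1/5)
10. 7483.871ms @ 58/5 + 129.032ms (1/5)
11. 7612.903ms @ 59/5 + 129.032ms (1/5)

note 11 onset = 59/5b = 7612.903ms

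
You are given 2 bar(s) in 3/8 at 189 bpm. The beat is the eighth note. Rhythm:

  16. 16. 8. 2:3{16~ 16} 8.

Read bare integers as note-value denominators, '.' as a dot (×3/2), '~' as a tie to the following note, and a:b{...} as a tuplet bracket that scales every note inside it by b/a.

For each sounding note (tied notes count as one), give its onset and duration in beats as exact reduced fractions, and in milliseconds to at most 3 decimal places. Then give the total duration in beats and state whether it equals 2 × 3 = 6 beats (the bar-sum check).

1) 0.0ms=0b +238.095ms=3/4b
2) 238.095ms=3/4b +238.095ms=3/4b
3) 476.19ms=3/2b +476.19ms=3/2b
4) 952.381ms=3b +476.19ms=3/2b
5) 1428.571ms=9/2b +476.19ms=3/2b
Σ=6b of 6 (189bpm 3/8) — PASS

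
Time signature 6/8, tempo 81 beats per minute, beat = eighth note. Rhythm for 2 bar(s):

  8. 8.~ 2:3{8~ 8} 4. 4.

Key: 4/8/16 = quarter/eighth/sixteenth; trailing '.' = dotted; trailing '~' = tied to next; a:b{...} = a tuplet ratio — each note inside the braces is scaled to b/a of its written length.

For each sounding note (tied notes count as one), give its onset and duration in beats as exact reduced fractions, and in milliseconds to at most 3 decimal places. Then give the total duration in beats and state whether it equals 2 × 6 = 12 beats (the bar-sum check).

1) 0.0ms=0b +1111.111ms=3/2b
2) 1111.111ms=3/2b +3333.333ms=9/2b
3) 4444.444ms=6b +2222.222ms=3b
4) 6666.667ms=9b +2222.222ms=3b
Σ=12b of 12 (81bpm 6/8) — PASS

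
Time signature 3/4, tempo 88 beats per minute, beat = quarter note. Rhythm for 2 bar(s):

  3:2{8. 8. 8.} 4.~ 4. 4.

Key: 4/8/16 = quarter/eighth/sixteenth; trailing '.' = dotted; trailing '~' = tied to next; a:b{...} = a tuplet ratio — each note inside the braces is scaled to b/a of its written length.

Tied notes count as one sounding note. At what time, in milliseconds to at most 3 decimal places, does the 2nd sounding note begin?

note 2 onset = 1/2b = 340.909ms

1. 0.0ms @ 0 + 340.909ms (1/2)
2. 340.909ms @ 1/2 + 340.909ms (1/2)
3. 681.818ms @ 1 + 340.909ms (1/2)
4. 1022.727ms @ 3/2 + 2045.455ms (3)
5. 3068.182ms @ 9/2 + 1022.727ms (3/2)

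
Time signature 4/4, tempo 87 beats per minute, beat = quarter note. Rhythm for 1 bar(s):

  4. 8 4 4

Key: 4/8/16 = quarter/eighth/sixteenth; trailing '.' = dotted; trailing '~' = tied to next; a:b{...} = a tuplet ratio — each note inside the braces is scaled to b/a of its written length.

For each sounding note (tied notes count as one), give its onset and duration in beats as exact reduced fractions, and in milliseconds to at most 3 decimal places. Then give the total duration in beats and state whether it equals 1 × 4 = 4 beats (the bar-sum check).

1) 0.0ms=0b +1034.483ms=3/2b
2) 1034.483ms=3/2b +344.828ms=1/2b
3) 1379.31ms=2b +689.655ms=1b
4) 2068.966ms=3b +689.655ms=1b
Σ=4b of 4 (87bpm 4/4) — PASS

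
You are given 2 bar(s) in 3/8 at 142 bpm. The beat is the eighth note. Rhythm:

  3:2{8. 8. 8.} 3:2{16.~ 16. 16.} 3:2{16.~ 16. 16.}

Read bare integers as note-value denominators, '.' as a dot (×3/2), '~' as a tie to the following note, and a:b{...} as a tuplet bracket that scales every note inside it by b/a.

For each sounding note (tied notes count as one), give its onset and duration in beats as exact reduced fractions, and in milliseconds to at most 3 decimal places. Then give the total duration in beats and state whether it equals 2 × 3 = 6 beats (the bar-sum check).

1) 0.0ms=0b +422.535ms=1b
2) 422.535ms=1b +422.535ms=1b
3) 845.07ms=2b +422.535ms=1b
4) 1267.606ms=3b +422.535ms=1b
5) 1690.141ms=4b +211.268ms=1/2b
6) 1901.408ms=9/2b +422.535ms=1b
7) 2323.944ms=11/2b +211.268ms=1/2b
Σ=6b of 6 (142bpm 3/8) — PASS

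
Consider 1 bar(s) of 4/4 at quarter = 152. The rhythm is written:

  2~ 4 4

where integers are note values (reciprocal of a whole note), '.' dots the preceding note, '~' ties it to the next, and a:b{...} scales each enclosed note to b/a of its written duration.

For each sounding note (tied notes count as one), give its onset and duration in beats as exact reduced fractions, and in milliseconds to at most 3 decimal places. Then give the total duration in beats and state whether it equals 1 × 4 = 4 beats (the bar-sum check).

1) 0.0ms=0b +1184.211ms=3b
2) 1184.211ms=3b +394.737ms=1b
Σ=4b of 4 (152bpm 4/4) — PASS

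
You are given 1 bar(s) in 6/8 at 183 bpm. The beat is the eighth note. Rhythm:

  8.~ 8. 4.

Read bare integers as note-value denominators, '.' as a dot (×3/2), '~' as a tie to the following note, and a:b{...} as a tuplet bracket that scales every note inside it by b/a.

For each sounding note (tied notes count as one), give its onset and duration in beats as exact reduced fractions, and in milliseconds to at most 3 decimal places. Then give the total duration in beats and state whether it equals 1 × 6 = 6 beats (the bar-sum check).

1) 0.0ms=0b +983.607ms=3b
2) 983.607ms=3b +983.607ms=3b
Σ=6b of 6 (183bpm 6/8) — PASS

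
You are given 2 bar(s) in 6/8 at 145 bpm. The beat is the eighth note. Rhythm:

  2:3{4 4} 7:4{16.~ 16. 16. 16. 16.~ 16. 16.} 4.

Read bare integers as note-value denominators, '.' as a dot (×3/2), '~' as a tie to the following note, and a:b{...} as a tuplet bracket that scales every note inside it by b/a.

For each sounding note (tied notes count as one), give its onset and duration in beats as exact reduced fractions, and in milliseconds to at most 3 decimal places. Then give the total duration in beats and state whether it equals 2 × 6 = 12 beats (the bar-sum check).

1) 0.0ms=0b +1241.379ms=3b
2) 1241.379ms=3b +1241.379ms=3b
3) 2482.759ms=6b +354.68ms=6/7b
4) 2837.438ms=48/7b +177.34ms=3/7b
5) 3014.778ms=51/7b +177.34ms=3/7b
6) 3192.118ms=54/7b +354.68ms=6/7b
7) 3546.798ms=60/7b +177.34ms=3/7b
8) 3724.138ms=9b +1241.379ms=3b
Σ=12b of 12 (145bpm 6/8) — PASS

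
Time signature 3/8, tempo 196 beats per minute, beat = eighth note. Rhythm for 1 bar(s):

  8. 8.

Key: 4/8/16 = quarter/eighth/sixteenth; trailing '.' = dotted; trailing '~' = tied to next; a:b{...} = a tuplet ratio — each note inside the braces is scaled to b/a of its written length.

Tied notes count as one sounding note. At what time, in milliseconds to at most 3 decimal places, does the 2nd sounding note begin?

note 2 onset = 3/2b = 459.184ms

1. 0.0ms @ 0 + 459.184ms (3/2)
2. 459.184ms @ 3/2 + 459.184ms (3/2)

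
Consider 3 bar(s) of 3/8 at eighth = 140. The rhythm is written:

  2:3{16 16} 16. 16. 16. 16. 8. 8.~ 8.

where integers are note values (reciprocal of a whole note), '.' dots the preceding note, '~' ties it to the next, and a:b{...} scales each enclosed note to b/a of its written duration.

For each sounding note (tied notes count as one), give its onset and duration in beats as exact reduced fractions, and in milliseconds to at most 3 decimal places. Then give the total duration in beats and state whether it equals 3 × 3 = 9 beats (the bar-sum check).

1) 0.0ms=0b +321.429ms=3/4b
2) 321.429ms=3/4b +321.429ms=3/4b
3) 642.857ms=3/2b +321.429ms=3/4b
4) 964.286ms=9/4b +321.429ms=3/4b
5) 1285.714ms=3b +321.429ms=3/4b
6) 1607.143ms=15/4b +321.429ms=3/4b
7) 1928.571ms=9/2b +642.857ms=3/2b
8) 2571.429ms=6b +1285.714ms=3b
Σ=9b of 9 (140bpm 3/8) — PASS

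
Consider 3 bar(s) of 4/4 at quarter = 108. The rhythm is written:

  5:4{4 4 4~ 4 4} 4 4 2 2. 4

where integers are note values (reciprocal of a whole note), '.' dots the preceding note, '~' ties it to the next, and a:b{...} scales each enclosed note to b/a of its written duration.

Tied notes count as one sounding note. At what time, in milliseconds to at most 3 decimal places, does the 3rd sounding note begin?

1. 0.0ms @ 0 + 444.444ms (4/5)
2. 444.444ms @ 4/5 + 444.444ms (4/5)
3. 888.889ms @ 8/5 + 888.889ms (8/5)
4. 1777.778ms @ 16/5 + 444.444ms (4/5)
5. 2222.222ms @ 4 + 555.556ms (1)
6. 2777.778ms @ 5 + 555.556ms (1)
7. 3333.333ms @ 6 + 1111.111ms (2)
8. 4444.444ms @ 8 + 1666.667ms (3)
9. 6111.111ms @ 11 + 555.556ms (1)

note 3 onset = 8/5b = 888.889ms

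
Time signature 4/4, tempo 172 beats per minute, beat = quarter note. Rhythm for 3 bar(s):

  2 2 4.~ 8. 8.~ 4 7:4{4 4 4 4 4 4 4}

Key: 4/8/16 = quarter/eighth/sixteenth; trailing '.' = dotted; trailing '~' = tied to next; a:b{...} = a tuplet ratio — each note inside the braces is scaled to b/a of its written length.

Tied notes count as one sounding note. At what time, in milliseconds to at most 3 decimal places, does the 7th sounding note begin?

1. 0.0ms @ 0 + 697.674ms (2)
2. 697.674ms @ 2 + 697.674ms (2)
3. 1395.349ms @ 4 + 784.884ms (9/4)
4. 2180.233ms @ 25/4 + 610.465ms (7/4)
5. 2790.698ms @ 8 + 199.336ms (4/7)
6. 2990.033ms @ 60/7 + 199.336ms (4/7)
7. 3189.369ms @ 64/7 + 199.336ms (4/7)
8. 3388.704ms @ 68/7 + 199.336ms (4/7)
9. 3588.04ms @ 72/7 + 199.336ms (4/7)
10. 3787.375ms @ 76/7 + 199.336ms (4/7)
11. 3986.711ms @ 80/7 + 199.336ms (4/7)

note 7 onset = 64/7b = 3189.369ms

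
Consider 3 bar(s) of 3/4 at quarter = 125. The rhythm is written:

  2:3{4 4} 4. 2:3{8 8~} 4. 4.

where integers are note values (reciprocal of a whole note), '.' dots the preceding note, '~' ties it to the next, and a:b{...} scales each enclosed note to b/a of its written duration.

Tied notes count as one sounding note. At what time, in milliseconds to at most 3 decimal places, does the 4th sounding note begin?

note 4 onset = 9/2b = 2160.0ms

1. 0.0ms @ 0 + 720.0ms (3/2)
2. 720.0ms @ 3/2 + 720.0ms (3/2)
3. 1440.0ms @ 3 + 720.0ms (3/2)
4. 2160.0ms @ 9/2 + 360.0ms (3/4)
5. 2520.0ms @ 21/4 + 1080.0ms (9/4)
6. 3600.0ms @ 15/2 + 720.0ms (3/2)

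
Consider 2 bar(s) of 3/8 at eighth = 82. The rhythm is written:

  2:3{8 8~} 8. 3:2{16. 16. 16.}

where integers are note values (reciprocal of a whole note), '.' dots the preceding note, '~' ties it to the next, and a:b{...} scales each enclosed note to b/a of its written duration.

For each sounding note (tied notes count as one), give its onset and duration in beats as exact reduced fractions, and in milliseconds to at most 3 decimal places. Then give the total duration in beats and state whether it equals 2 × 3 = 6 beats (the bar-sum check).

1) 0.0ms=0b +1097.561ms=3/2b
2) 1097.561ms=3/2b +2195.122ms=3b
3) 3292.683ms=9/2b +365.854ms=1/2b
4) 3658.537ms=5b +365.854ms=1/2b
5) 4024.39ms=11/2b +365.854ms=1/2b
Σ=6b of 6 (82bpm 3/8) — PASS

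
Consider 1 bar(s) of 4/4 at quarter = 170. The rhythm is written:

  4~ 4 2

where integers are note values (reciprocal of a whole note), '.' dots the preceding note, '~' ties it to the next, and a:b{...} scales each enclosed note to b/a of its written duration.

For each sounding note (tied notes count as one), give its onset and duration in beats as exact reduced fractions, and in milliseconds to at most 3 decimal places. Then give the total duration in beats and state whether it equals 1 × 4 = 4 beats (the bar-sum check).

1) 0.0ms=0b +705.882ms=2b
2) 705.882ms=2b +705.882ms=2b
Σ=4b of 4 (170bpm 4/4) — PASS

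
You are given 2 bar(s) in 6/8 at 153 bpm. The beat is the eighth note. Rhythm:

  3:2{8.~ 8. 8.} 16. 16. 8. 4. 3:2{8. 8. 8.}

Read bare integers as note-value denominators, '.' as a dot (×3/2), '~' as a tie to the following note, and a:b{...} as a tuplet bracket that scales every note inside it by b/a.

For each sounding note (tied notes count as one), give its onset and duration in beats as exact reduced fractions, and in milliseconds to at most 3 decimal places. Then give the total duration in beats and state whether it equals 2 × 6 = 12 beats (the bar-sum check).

1) 0.0ms=0b +784.314ms=2b
2) 784.314ms=2b +392.157ms=1b
3) 1176.471ms=3b +294.118ms=3/4b
4) 1470.588ms=15/4b +294.118ms=3/4b
5) 1764.706ms=9/2b +588.235ms=3/2b
6) 2352.941ms=6b +1176.471ms=3b
7) 3529.412ms=9b +392.157ms=1b
8) 3921.569ms=10b +392.157ms=1b
9) 4313.725ms=11b +392.157ms=1b
Σ=12b of 12 (153bpm 6/8) — PASS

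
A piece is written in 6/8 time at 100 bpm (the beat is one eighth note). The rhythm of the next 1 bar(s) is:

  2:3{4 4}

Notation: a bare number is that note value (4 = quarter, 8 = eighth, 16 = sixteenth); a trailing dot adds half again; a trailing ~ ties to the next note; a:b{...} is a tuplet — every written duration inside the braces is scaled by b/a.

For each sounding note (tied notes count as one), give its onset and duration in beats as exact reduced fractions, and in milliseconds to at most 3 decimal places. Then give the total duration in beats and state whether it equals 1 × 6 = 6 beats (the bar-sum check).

1) 0.0ms=0b +1800.0ms=3b
2) 1800.0ms=3b +1800.0ms=3b
Σ=6b of 6 (100bpm 6/8) — PASS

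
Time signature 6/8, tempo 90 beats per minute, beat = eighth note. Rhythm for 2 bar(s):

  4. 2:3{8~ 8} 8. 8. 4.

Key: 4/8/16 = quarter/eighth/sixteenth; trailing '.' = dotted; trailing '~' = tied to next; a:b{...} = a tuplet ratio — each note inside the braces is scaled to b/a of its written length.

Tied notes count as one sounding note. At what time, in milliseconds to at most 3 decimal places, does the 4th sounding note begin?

1. 0.0ms @ 0 + 2000.0ms (3)
2. 2000.0ms @ 3 + 2000.0ms (3)
3. 4000.0ms @ 6 + 1000.0ms (3/2)
4. 5000.0ms @ 15/2 + 1000.0ms (3/2)
5. 6000.0ms @ 9 + 2000.0ms (3)

note 4 onset = 15/2b = 5000.0ms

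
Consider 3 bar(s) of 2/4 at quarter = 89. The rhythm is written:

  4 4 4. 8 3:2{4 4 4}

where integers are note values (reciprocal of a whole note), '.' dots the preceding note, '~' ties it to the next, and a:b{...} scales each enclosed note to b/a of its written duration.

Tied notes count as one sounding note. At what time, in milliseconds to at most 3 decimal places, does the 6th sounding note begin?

1. 0.0ms @ 0 + 674.157ms (1)
2. 674.157ms @ 1 + 674.157ms (1)
3. 1348.315ms @ 2 + 1011.236ms (3/2)
4. 2359.551ms @ 7/2 + 337.079ms (1/2)
5. 2696.629ms @ 4 + 449.438ms (2/3)
6. 3146.067ms @ 14/3 + 449.438ms (2/3)
7. 3595.506ms @ 16/3 + 449.438ms (2/3)

note 6 onset = 14/3b = 3146.067ms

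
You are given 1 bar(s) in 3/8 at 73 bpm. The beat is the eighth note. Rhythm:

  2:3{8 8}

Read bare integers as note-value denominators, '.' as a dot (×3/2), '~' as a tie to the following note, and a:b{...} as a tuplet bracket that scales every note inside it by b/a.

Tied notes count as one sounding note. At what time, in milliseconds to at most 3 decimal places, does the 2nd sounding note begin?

1. 0.0ms @ 0 + 1232.877ms (3/2)
2. 1232.877ms @ 3/2 + 1232.877ms (3/2)

note 2 onset = 3/2b = 1232.877ms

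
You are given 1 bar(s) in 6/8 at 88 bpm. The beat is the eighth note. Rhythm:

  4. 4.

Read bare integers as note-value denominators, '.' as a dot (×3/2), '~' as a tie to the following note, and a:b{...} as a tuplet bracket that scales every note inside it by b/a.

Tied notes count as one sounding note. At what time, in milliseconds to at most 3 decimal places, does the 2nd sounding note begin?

note 2 onset = 3b = 2045.455ms

1. 0.0ms @ 0 + 2045.455ms (3)
2. 2045.455ms @ 3 + 2045.455ms (3)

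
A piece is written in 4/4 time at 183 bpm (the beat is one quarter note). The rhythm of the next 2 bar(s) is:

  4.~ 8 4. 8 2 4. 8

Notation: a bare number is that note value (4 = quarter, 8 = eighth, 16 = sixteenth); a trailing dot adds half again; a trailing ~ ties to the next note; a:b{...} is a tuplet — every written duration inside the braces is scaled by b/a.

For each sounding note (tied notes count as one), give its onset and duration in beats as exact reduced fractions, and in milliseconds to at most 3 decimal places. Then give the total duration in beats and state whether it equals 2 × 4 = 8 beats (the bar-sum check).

1) 0.0ms=0b +655.738ms=2b
2) 655.738ms=2b +491.803ms=3/2b
3) 1147.541ms=7/2b +163.934ms=1/2b
4) 1311.475ms=4b +655.738ms=2b
5) 1967.213ms=6b +491.803ms=3/2b
6) 2459.016ms=15/2b +163.934ms=1/2b
Σ=8b of 8 (183bpm 4/4) — PASS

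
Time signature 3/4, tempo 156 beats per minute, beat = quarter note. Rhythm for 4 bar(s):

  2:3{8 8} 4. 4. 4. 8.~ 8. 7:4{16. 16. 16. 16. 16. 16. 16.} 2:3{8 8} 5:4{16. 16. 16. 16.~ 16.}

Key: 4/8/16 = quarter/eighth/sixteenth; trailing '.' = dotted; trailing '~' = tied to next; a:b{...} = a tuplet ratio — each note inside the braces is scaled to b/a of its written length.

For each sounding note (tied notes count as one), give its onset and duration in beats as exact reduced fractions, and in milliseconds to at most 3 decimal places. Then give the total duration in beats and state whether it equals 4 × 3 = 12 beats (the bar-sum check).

1) 0.0ms=0b +288.462ms=3/4b
2) 288.462ms=3/4b +288.462ms=3/4b
3) 576.923ms=3/2b +576.923ms=3/2b
4) 1153.846ms=3b +576.923ms=3/2b
5) 1730.769ms=9/2b +576.923ms=3/2b
6) 2307.692ms=6b +576.923ms=3/2b
7) 2884.615ms=15/2b +82.418ms=3/14b
8) 2967.033ms=54/7b +82.418ms=3/14b
9) 3049.451ms=111/14b +82.418ms=3/14b
10) 3131.868ms=57/7b +82.418ms=3/14b
11) 3214.286ms=117/14b +82.418ms=3/14b
12) 3296.703ms=60/7b +82.418ms=3/14b
13) 3379.121ms=123/14b +82.418ms=3/14b
14) 3461.538ms=9b +288.462ms=3/4b
15) 3750.0ms=39/4b +288.462ms=3/4b
16) 4038.462ms=21/2b +115.385ms=3/10b
17) 4153.846ms=54/5b +115.385ms=3/10b
18) 4269.231ms=111/10b +115.385ms=3/10b
19) 4384.615ms=57/5b +230.769ms=3/5b
Σ=12b of 12 (156bpm 3/4) — PASS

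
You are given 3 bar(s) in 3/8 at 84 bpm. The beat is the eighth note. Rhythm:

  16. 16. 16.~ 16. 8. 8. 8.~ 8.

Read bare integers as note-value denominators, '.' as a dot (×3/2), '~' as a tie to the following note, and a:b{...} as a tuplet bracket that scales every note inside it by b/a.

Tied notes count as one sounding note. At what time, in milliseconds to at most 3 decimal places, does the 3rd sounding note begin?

1. 0.0ms @ 0 + 535.714ms (3/4)
2. 535.714ms @ 3/4 + 535.714ms (3/4)
3. 1071.429ms @ 3/2 + 1071.429ms (3/2)
4. 2142.857ms @ 3 + 1071.429ms (3/2)
5. 3214.286ms @ 9/2 + 1071.429ms (3/2)
6. 4285.714ms @ 6 + 2142.857ms (3)

note 3 onset = 3/2b = 1071.429ms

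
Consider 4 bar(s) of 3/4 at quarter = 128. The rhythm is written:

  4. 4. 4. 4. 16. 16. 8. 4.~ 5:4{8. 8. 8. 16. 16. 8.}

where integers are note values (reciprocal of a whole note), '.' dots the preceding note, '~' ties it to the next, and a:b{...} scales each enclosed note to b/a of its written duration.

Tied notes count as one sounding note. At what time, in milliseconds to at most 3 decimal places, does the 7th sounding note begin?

note 7 onset = 27/4b = 3164.062ms

1. 0.0ms @ 0 + 703.125ms (3/2)
2. 703.125ms @ 3/2 + 703.125ms (3/2)
3. 1406.25ms @ 3 + 703.125ms (3/2)
4. 2109.375ms @ 9/2 + 703.125ms (3/2)
5. 2812.5ms @ 6 + 175.781ms (3/8)
6. 2988.281ms @ 51/8 + 175.781ms (3/8)
7. 3164.062ms @ 27/4 + 351.562ms (3/4)
8. 3515.625ms @ 15/2 + 984.375ms (21/10)
9. 4500.0ms @ 48/5 + 281.25ms (3/5)
10. 4781.25ms @ 51/5 + 281.25ms (3/5)
11. 5062.5ms @ 54/5 + 140.625ms (3/10)
12. 5203.125ms @ 111/10 + 140.625ms (3/10)
13. 5343.75ms @ 57/5 + 281.25ms (3/5)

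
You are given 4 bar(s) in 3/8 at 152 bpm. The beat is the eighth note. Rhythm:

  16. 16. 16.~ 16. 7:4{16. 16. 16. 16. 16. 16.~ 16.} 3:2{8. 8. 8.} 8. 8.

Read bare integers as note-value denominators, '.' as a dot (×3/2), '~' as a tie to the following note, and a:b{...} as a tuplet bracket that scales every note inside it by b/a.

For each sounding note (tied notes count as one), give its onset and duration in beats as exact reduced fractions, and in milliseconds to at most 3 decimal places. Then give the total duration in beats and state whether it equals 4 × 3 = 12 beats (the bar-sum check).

1) 0.0ms=0b +296.053ms=3/4b
2) 296.053ms=3/4b +296.053ms=3/4b
3) 592.105ms=3/2b +592.105ms=3/2b
4) 1184.211ms=3b +169.173ms=3/7b
5) 1353.383ms=24/7b +169.173ms=3/7b
6) 1522.556ms=27/7b +169.173ms=3/7b
7) 1691.729ms=30/7b +169.173ms=3/7b
8) 1860.902ms=33/7b +169.173ms=3/7b
9) 2030.075ms=36/7b +338.346ms=6/7b
10) 2368.421ms=6b +394.737ms=1b
11) 2763.158ms=7b +394.737ms=1b
12) 3157.895ms=8b +394.737ms=1b
13) 3552.632ms=9b +592.105ms=3/2b
14) 4144.737ms=21/2b +592.105ms=3/2b
Σ=12b of 12 (152bpm 3/8) — PASS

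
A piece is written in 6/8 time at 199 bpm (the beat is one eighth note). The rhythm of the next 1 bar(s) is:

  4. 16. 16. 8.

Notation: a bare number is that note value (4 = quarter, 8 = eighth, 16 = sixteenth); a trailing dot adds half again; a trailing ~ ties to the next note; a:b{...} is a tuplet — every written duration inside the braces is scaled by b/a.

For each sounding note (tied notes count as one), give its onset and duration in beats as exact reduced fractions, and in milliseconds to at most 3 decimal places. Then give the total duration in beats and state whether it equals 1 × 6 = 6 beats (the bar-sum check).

1) 0.0ms=0b +904.523ms=3b
2) 904.523ms=3b +226.131ms=3/4b
3) 1130.653ms=15/4b +226.131ms=3/4b
4) 1356.784ms=9/2b +452.261ms=3/2b
Σ=6b of 6 (199bpm 6/8) — PASS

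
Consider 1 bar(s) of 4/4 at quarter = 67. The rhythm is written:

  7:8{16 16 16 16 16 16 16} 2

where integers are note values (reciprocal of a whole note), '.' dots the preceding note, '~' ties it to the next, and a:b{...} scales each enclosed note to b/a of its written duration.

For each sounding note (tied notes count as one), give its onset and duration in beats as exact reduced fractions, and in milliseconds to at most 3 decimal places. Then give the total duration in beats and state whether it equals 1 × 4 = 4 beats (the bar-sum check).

1) 0.0ms=0b +255.864ms=2/7b
2) 255.864ms=2/7b +255.864ms=2/7b
3) 511.727ms=4/7b +255.864ms=2/7b
4) 767.591ms=6/7b +255.864ms=2/7b
5) 1023.454ms=8/7b +255.864ms=2/7b
6) 1279.318ms=10/7b +255.864ms=2/7b
7) 1535.181ms=12/7b +255.864ms=2/7b
8) 1791.045ms=2b +1791.045ms=2b
Σ=4b of 4 (67bpm 4/4) — PASS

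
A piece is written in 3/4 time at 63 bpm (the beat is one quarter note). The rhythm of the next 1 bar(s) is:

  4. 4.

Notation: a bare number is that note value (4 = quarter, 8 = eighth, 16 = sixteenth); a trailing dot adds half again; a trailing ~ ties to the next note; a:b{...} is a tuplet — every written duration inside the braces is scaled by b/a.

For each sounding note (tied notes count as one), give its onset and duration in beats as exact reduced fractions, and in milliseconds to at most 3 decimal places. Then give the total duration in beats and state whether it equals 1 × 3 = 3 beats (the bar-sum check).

1) 0.0ms=0b +1428.571ms=3/2b
2) 1428.571ms=3/2b +1428.571ms=3/2b
Σ=3b of 3 (63bpm 3/4) — PASS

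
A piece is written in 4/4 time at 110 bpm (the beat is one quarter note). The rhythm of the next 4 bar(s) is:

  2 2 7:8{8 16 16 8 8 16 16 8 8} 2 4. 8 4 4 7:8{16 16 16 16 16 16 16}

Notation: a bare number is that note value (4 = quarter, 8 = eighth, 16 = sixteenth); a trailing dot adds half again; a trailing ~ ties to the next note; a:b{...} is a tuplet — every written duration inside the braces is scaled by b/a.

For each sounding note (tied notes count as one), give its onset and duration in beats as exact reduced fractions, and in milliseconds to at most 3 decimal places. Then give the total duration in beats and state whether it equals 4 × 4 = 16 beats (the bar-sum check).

1) 0.0ms=0b +1090.909ms=2b
2) 1090.909ms=2b +1090.909ms=2b
3) 2181.818ms=4b +311.688ms=4/7b
4) 2493.506ms=32/7b +155.844ms=2/7b
5) 2649.351ms=34/7b +155.844ms=2/7b
6) 2805.195ms=36/7b +311.688ms=4/7b
7) 3116.883ms=40/7b +311.688ms=4/7b
8) 3428.571ms=44/7b +155.844ms=2/7b
9) 3584.416ms=46/7b +155.844ms=2/7b
10) 3740.26ms=48/7b +311.688ms=4/7b
11) 4051.948ms=52/7b +311.688ms=4/7b
12) 4363.636ms=8b +1090.909ms=2b
13) 5454.545ms=10b +818.182ms=3/2b
14) 6272.727ms=23/2b +272.727ms=1/2b
15) 6545.455ms=12b +545.455ms=1b
16) 7090.909ms=13b +545.455ms=1b
17) 7636.364ms=14b +155.844ms=2/7b
18) 7792.208ms=100/7b +155.844ms=2/7b
19) 7948.052ms=102/7b +155.844ms=2/7b
20) 8103.896ms=104/7b +155.844ms=2/7b
21) 8259.74ms=106/7b +155.844ms=2/7b
22) 8415.584ms=108/7b +155.844ms=2/7b
23) 8571.429ms=110/7b +155.844ms=2/7b
Σ=16b of 16 (110bpm 4/4) — PASS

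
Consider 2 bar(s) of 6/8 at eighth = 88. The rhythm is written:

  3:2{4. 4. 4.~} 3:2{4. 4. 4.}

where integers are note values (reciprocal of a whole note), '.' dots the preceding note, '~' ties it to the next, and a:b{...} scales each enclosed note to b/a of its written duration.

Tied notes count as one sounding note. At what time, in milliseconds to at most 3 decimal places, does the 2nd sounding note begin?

1. 0.0ms @ 0 + 1363.636ms (2)
2. 1363.636ms @ 2 + 1363.636ms (2)
3. 2727.273ms @ 4 + 2727.273ms (4)
4. 5454.545ms @ 8 + 1363.636ms (2)
5. 6818.182ms @ 10 + 1363.636ms (2)

note 2 onset = 2b = 1363.636ms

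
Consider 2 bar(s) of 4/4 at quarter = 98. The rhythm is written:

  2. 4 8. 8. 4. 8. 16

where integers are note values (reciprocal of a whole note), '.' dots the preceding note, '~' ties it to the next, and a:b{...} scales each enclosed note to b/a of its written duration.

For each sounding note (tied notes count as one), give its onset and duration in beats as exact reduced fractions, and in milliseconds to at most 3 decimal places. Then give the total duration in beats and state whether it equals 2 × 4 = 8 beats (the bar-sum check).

1) 0.0ms=0b +1836.735ms=3b
2) 1836.735ms=3b +612.245ms=1b
3) 2448.98ms=4b +459.184ms=3/4b
4) 2908.163ms=19/4b +459.184ms=3/4b
5) 3367.347ms=11/2b +918.367ms=3/2b
6) 4285.714ms=7b +459.184ms=3/4b
7) 4744.898ms=31/4b +153.061ms=1/4b
Σ=8b of 8 (98bpm 4/4) — PASS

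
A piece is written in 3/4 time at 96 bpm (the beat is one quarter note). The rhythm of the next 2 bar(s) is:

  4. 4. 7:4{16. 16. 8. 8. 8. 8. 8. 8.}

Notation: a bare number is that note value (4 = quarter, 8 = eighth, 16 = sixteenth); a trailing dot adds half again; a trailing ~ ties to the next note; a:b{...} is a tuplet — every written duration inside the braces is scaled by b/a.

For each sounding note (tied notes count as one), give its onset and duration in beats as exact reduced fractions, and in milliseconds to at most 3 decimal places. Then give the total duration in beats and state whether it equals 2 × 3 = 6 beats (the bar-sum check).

1) 0.0ms=0b +937.5ms=3/2b
2) 937.5ms=3/2b +937.5ms=3/2b
3) 1875.0ms=3b +133.929ms=3/14b
4) 2008.929ms=45/14b +133.929ms=3/14b
5) 2142.857ms=24/7b +267.857ms=3/7b
6) 2410.714ms=27/7b +267.857ms=3/7b
7) 2678.571ms=30/7b +267.857ms=3/7b
8) 2946.429ms=33/7b +267.857ms=3/7b
9) 3214.286ms=36/7b +267.857ms=3/7b
10) 3482.143ms=39/7b +267.857ms=3/7b
Σ=6b of 6 (96bpm 3/4) — PASS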